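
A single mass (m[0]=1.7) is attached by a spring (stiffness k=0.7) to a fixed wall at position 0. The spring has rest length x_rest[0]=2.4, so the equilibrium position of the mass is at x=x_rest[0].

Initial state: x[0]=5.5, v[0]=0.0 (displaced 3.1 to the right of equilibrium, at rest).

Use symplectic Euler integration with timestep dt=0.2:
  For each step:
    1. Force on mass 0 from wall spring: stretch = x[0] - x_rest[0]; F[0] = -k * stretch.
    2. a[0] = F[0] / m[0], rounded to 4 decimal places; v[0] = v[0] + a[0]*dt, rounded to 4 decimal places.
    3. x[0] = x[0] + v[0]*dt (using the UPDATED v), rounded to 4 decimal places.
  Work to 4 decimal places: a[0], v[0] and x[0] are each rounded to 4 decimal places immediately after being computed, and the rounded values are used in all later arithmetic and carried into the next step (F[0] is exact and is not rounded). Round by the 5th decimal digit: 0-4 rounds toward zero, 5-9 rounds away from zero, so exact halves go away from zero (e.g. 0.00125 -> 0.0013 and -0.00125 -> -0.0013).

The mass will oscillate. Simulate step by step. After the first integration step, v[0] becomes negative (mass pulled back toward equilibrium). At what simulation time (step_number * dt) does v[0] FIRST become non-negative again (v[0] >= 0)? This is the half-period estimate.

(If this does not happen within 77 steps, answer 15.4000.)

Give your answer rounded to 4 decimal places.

Step 0: x=[5.5000] v=[0.0000]
Step 1: x=[5.4489] v=[-0.2553]
Step 2: x=[5.3476] v=[-0.5064]
Step 3: x=[5.1978] v=[-0.7491]
Step 4: x=[5.0019] v=[-0.9795]
Step 5: x=[4.7631] v=[-1.1938]
Step 6: x=[4.4854] v=[-1.3884]
Step 7: x=[4.1734] v=[-1.5601]
Step 8: x=[3.8322] v=[-1.7061]
Step 9: x=[3.4674] v=[-1.8240]
Step 10: x=[3.0850] v=[-1.9119]
Step 11: x=[2.6913] v=[-1.9683]
Step 12: x=[2.2928] v=[-1.9923]
Step 13: x=[1.8961] v=[-1.9835]
Step 14: x=[1.5077] v=[-1.9420]
Step 15: x=[1.1340] v=[-1.8685]
Step 16: x=[0.7812] v=[-1.7642]
Step 17: x=[0.4550] v=[-1.6309]
Step 18: x=[0.1609] v=[-1.4707]
Step 19: x=[-0.0964] v=[-1.2863]
Step 20: x=[-0.3125] v=[-1.0807]
Step 21: x=[-0.4840] v=[-0.8573]
Step 22: x=[-0.6080] v=[-0.6198]
Step 23: x=[-0.6824] v=[-0.3721]
Step 24: x=[-0.7061] v=[-0.1183]
Step 25: x=[-0.6786] v=[0.1375]
First v>=0 after going negative at step 25, time=5.0000

Answer: 5.0000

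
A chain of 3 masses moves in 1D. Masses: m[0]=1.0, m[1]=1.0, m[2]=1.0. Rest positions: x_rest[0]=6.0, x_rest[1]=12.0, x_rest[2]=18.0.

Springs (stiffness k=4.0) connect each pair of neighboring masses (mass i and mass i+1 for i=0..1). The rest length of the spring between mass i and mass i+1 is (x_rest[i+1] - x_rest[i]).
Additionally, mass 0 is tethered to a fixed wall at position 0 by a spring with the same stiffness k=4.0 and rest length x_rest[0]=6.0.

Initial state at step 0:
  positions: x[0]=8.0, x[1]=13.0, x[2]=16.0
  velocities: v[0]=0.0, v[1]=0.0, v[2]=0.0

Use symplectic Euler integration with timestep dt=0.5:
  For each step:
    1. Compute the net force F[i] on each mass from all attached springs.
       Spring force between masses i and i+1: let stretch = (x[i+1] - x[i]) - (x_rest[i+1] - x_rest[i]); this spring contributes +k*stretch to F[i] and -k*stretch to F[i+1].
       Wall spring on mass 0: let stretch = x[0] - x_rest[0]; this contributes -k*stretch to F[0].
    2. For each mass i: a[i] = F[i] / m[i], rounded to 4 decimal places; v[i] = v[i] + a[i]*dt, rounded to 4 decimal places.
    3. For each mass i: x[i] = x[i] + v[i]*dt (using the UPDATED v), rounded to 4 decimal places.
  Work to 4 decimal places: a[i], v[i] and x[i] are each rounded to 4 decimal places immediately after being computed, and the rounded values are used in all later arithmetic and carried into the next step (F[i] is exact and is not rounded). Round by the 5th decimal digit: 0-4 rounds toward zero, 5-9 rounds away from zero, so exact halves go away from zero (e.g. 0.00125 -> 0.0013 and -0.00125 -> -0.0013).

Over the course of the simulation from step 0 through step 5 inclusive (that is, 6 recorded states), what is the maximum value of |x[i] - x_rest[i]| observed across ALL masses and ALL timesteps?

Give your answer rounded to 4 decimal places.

Answer: 3.0000

Derivation:
Step 0: x=[8.0000 13.0000 16.0000] v=[0.0000 0.0000 0.0000]
Step 1: x=[5.0000 11.0000 19.0000] v=[-6.0000 -4.0000 6.0000]
Step 2: x=[3.0000 11.0000 20.0000] v=[-4.0000 0.0000 2.0000]
Step 3: x=[6.0000 12.0000 18.0000] v=[6.0000 2.0000 -4.0000]
Step 4: x=[9.0000 13.0000 16.0000] v=[6.0000 2.0000 -4.0000]
Step 5: x=[7.0000 13.0000 17.0000] v=[-4.0000 0.0000 2.0000]
Max displacement = 3.0000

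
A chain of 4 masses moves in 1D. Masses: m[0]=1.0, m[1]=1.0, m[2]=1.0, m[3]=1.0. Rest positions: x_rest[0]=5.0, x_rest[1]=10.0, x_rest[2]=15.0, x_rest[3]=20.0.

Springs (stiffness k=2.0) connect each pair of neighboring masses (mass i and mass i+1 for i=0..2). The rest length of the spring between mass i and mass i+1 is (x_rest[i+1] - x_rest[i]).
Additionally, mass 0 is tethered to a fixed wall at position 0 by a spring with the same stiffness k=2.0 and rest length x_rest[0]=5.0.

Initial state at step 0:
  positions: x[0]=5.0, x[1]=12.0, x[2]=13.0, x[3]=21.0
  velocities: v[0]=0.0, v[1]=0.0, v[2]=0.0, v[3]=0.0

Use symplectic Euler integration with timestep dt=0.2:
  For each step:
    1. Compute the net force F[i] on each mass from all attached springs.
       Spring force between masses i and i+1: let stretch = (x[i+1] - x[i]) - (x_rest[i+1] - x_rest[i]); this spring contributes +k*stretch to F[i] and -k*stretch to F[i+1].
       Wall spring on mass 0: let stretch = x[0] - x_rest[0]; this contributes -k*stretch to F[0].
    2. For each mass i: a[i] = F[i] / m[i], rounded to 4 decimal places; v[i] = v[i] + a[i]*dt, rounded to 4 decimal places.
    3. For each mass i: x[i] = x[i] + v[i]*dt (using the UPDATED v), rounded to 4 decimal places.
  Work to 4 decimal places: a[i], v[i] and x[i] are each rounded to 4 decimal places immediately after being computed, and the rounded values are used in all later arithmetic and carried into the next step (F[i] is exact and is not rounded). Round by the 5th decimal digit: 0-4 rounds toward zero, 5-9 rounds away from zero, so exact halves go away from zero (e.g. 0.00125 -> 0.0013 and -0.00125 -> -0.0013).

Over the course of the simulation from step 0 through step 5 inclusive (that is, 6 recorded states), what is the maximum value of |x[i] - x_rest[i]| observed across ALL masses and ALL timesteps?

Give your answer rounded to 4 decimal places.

Step 0: x=[5.0000 12.0000 13.0000 21.0000] v=[0.0000 0.0000 0.0000 0.0000]
Step 1: x=[5.1600 11.5200 13.5600 20.7600] v=[0.8000 -2.4000 2.8000 -1.2000]
Step 2: x=[5.4160 10.6944 14.5328 20.3440] v=[1.2800 -4.1280 4.8640 -2.0800]
Step 3: x=[5.6610 9.7536 15.6634 19.8631] v=[1.2250 -4.7040 5.6531 -2.4045]
Step 4: x=[5.7805 8.9582 16.6572 19.4462] v=[0.5976 -3.9771 4.9691 -2.0844]
Step 5: x=[5.6918 8.5245 17.2582 19.2062] v=[-0.4435 -2.1686 3.0051 -1.2000]
Max displacement = 2.2582

Answer: 2.2582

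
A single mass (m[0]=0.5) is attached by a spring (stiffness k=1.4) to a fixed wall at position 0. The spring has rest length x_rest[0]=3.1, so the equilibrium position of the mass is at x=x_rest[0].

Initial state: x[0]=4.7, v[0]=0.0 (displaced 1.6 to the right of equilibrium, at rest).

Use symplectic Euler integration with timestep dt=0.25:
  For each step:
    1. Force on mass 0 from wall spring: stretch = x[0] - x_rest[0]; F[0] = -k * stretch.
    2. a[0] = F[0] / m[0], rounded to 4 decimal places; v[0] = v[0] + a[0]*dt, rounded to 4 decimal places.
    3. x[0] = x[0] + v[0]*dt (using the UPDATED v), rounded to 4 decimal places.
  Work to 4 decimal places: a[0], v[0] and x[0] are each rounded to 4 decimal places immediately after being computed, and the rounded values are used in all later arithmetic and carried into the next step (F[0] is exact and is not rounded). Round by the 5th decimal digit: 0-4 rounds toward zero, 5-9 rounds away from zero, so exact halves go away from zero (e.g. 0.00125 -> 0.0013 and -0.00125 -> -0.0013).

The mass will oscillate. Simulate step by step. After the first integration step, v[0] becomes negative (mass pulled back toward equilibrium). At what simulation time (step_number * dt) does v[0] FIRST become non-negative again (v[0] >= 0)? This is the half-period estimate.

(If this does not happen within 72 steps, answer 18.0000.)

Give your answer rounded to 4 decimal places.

Answer: 2.0000

Derivation:
Step 0: x=[4.7000] v=[0.0000]
Step 1: x=[4.4200] v=[-1.1200]
Step 2: x=[3.9090] v=[-2.0440]
Step 3: x=[3.2564] v=[-2.6103]
Step 4: x=[2.5765] v=[-2.7198]
Step 5: x=[1.9882] v=[-2.3534]
Step 6: x=[1.5944] v=[-1.5752]
Step 7: x=[1.4641] v=[-0.5213]
Step 8: x=[1.6201] v=[0.6238]
First v>=0 after going negative at step 8, time=2.0000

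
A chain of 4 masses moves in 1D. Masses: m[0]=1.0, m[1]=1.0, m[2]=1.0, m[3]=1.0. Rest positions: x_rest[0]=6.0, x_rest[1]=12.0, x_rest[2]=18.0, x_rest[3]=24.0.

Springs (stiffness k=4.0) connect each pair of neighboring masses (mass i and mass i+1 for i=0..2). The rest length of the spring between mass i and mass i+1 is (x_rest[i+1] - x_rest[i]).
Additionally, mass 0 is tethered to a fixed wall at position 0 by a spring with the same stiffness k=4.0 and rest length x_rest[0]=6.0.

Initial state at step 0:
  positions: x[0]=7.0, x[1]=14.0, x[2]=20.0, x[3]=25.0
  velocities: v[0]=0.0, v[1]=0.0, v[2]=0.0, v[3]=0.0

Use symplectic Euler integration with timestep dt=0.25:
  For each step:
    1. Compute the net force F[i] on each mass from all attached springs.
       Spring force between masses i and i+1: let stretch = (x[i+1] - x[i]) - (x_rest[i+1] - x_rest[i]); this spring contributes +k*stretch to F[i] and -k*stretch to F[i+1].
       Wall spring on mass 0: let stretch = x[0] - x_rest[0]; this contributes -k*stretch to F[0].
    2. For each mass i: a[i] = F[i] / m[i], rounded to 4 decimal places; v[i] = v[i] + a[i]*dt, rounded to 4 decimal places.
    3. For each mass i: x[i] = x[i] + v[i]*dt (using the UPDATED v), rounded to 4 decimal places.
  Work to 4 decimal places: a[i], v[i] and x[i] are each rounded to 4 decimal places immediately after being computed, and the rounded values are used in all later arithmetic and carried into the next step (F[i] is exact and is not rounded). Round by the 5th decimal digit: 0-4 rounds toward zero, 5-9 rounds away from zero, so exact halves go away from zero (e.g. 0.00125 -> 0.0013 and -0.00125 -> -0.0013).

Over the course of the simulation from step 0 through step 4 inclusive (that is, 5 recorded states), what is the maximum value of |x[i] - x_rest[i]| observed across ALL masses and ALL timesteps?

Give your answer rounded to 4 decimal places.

Answer: 2.0274

Derivation:
Step 0: x=[7.0000 14.0000 20.0000 25.0000] v=[0.0000 0.0000 0.0000 0.0000]
Step 1: x=[7.0000 13.7500 19.7500 25.2500] v=[0.0000 -1.0000 -1.0000 1.0000]
Step 2: x=[6.9375 13.3125 19.3750 25.6250] v=[-0.2500 -1.7500 -1.5000 1.5000]
Step 3: x=[6.7344 12.7969 19.0469 25.9375] v=[-0.8125 -2.0625 -1.3125 1.2500]
Step 4: x=[6.3633 12.3282 18.8789 26.0274] v=[-1.4844 -1.8750 -0.6719 0.3594]
Max displacement = 2.0274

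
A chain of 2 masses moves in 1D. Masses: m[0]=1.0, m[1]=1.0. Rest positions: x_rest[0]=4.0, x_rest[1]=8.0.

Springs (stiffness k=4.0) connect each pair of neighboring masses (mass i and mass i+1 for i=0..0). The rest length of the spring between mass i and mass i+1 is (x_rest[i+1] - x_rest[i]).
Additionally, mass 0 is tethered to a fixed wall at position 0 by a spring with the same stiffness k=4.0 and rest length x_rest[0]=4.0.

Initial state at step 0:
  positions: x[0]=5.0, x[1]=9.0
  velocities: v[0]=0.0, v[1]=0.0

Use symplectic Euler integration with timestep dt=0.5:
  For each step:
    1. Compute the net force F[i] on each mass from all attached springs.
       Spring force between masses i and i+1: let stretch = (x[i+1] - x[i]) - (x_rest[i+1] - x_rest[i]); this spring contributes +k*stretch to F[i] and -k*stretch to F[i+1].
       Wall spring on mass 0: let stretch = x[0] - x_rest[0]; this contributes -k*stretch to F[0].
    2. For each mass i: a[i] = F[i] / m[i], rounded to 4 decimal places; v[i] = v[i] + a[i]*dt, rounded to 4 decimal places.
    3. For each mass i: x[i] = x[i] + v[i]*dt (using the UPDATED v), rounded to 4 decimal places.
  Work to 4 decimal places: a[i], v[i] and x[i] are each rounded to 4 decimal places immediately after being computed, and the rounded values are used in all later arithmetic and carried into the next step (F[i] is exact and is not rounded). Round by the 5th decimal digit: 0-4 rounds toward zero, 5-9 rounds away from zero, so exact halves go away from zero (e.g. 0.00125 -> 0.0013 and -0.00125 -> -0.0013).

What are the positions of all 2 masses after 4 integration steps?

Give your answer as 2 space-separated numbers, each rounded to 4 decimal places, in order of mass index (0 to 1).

Step 0: x=[5.0000 9.0000] v=[0.0000 0.0000]
Step 1: x=[4.0000 9.0000] v=[-2.0000 0.0000]
Step 2: x=[4.0000 8.0000] v=[0.0000 -2.0000]
Step 3: x=[4.0000 7.0000] v=[0.0000 -2.0000]
Step 4: x=[3.0000 7.0000] v=[-2.0000 0.0000]

Answer: 3.0000 7.0000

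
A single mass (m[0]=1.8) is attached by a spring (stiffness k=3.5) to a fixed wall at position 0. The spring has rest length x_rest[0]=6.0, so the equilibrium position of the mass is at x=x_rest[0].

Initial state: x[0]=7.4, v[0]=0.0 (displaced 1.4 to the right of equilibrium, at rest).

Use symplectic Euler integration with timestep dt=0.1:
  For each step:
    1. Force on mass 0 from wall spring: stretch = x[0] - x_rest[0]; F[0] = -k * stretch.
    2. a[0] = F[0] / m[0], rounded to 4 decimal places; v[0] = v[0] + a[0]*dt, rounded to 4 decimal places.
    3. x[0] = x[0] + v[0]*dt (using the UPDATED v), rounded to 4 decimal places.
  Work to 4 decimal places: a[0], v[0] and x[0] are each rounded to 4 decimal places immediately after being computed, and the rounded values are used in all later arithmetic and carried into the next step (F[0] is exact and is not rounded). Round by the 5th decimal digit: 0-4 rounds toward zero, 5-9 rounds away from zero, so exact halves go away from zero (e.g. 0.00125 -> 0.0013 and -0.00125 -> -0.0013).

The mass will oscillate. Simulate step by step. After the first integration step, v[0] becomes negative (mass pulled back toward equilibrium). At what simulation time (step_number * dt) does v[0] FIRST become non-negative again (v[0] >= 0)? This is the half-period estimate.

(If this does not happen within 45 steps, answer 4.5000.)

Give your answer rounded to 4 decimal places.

Answer: 2.3000

Derivation:
Step 0: x=[7.4000] v=[0.0000]
Step 1: x=[7.3728] v=[-0.2722]
Step 2: x=[7.3189] v=[-0.5391]
Step 3: x=[7.2393] v=[-0.7956]
Step 4: x=[7.1356] v=[-1.0366]
Step 5: x=[7.0099] v=[-1.2574]
Step 6: x=[6.8645] v=[-1.4538]
Step 7: x=[6.7023] v=[-1.6219]
Step 8: x=[6.5265] v=[-1.7585]
Step 9: x=[6.3404] v=[-1.8609]
Step 10: x=[6.1477] v=[-1.9271]
Step 11: x=[5.9521] v=[-1.9558]
Step 12: x=[5.7575] v=[-1.9465]
Step 13: x=[5.5676] v=[-1.8994]
Step 14: x=[5.3861] v=[-1.8153]
Step 15: x=[5.2165] v=[-1.6959]
Step 16: x=[5.0621] v=[-1.5436]
Step 17: x=[4.9260] v=[-1.3612]
Step 18: x=[4.8108] v=[-1.1524]
Step 19: x=[4.7187] v=[-0.9212]
Step 20: x=[4.6515] v=[-0.6721]
Step 21: x=[4.6105] v=[-0.4099]
Step 22: x=[4.5965] v=[-0.1397]
Step 23: x=[4.6098] v=[0.1332]
First v>=0 after going negative at step 23, time=2.3000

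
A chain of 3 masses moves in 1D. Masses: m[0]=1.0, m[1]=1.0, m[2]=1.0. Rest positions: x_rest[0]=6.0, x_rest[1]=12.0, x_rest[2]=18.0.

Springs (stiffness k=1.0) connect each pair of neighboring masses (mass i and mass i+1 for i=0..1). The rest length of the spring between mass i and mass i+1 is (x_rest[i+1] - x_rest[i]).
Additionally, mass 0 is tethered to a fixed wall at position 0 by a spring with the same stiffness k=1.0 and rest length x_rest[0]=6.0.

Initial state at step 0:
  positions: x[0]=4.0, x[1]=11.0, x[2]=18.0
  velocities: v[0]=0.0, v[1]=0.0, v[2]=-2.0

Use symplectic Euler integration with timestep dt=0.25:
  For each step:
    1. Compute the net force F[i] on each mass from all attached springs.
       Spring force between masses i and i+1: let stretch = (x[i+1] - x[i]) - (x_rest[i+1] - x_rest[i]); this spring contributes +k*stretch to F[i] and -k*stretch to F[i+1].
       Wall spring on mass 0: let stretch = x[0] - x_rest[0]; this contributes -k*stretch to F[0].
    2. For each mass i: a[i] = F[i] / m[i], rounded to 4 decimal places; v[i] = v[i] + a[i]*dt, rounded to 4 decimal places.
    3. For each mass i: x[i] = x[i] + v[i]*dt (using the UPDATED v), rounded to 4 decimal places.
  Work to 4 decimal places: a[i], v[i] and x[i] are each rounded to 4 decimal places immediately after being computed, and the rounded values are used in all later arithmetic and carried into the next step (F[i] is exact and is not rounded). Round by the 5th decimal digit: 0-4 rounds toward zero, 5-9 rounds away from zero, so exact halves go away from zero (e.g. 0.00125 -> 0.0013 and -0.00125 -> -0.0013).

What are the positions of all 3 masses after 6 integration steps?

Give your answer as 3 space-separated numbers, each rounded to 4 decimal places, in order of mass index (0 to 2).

Step 0: x=[4.0000 11.0000 18.0000] v=[0.0000 0.0000 -2.0000]
Step 1: x=[4.1875 11.0000 17.4375] v=[0.7500 0.0000 -2.2500]
Step 2: x=[4.5391 10.9766 16.8477] v=[1.4063 -0.0938 -2.3594]
Step 3: x=[5.0093 10.9178 16.2659] v=[1.8809 -0.2354 -2.3272]
Step 4: x=[5.5357 10.8239 15.7249] v=[2.1057 -0.3755 -2.1642]
Step 5: x=[6.0467 10.7058 15.2525] v=[2.0438 -0.4723 -1.8895]
Step 6: x=[6.4709 10.5807 14.8710] v=[1.6969 -0.5004 -1.5262]

Answer: 6.4709 10.5807 14.8710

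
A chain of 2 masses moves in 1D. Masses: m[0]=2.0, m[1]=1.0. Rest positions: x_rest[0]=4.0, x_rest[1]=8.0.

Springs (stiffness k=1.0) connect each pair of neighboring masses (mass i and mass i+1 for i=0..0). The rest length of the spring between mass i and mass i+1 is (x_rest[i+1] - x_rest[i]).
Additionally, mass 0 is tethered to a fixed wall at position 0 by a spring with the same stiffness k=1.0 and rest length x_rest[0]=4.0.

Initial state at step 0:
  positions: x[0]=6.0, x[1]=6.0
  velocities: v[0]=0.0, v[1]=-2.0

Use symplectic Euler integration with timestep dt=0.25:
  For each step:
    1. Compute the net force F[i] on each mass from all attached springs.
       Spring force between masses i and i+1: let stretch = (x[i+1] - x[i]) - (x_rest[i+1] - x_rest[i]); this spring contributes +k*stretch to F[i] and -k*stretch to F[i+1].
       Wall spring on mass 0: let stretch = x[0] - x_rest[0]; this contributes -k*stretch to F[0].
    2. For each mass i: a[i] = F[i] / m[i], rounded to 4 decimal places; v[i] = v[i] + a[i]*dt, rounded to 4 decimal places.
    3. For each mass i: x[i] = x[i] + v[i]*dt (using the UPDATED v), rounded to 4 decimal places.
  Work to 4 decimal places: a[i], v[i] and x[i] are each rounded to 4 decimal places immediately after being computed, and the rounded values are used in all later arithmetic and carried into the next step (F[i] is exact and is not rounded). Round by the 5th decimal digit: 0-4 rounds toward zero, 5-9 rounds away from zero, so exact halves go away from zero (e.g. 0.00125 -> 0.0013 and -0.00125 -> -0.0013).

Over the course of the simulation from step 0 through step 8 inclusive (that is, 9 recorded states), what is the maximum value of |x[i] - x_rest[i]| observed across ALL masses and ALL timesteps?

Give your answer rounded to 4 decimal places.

Step 0: x=[6.0000 6.0000] v=[0.0000 -2.0000]
Step 1: x=[5.8125 5.7500] v=[-0.7500 -1.0000]
Step 2: x=[5.4414 5.7539] v=[-1.4844 0.0156]
Step 3: x=[4.9100 5.9883] v=[-2.1255 0.9375]
Step 4: x=[4.2589 6.4053] v=[-2.6045 1.6679]
Step 5: x=[3.5418 6.9381] v=[-2.8686 2.1313]
Step 6: x=[2.8201 7.5087] v=[-2.8868 2.2822]
Step 7: x=[2.1568 8.0362] v=[-2.6532 2.1101]
Step 8: x=[1.6098 8.4463] v=[-2.1879 1.6403]
Max displacement = 2.3902

Answer: 2.3902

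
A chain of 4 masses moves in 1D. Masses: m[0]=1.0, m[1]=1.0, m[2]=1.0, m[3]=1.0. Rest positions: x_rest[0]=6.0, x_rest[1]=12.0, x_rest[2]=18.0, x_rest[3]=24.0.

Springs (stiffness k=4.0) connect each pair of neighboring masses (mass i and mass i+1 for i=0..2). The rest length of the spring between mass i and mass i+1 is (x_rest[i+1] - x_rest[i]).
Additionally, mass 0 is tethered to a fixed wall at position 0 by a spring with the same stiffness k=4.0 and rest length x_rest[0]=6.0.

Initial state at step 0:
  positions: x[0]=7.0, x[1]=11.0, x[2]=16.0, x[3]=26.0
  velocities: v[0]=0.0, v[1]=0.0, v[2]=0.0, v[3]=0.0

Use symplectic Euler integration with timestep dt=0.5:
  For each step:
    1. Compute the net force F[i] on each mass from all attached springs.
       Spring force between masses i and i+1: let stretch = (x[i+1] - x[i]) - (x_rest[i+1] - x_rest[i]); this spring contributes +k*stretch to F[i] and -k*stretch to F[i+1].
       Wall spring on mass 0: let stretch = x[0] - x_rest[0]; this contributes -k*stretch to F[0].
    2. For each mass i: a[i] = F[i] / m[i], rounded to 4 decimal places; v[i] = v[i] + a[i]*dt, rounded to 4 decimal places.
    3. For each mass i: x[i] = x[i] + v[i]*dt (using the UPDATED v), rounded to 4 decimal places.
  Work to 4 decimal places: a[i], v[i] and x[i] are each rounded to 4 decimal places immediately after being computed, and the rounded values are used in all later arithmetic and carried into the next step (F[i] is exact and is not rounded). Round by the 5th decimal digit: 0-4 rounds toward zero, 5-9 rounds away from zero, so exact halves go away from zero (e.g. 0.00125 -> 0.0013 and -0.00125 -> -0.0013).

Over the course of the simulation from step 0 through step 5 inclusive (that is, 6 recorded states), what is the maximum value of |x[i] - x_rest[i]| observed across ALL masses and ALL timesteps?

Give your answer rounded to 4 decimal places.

Answer: 4.0000

Derivation:
Step 0: x=[7.0000 11.0000 16.0000 26.0000] v=[0.0000 0.0000 0.0000 0.0000]
Step 1: x=[4.0000 12.0000 21.0000 22.0000] v=[-6.0000 2.0000 10.0000 -8.0000]
Step 2: x=[5.0000 14.0000 18.0000 23.0000] v=[2.0000 4.0000 -6.0000 2.0000]
Step 3: x=[10.0000 11.0000 16.0000 25.0000] v=[10.0000 -6.0000 -4.0000 4.0000]
Step 4: x=[6.0000 12.0000 18.0000 24.0000] v=[-8.0000 2.0000 4.0000 -2.0000]
Step 5: x=[2.0000 13.0000 20.0000 23.0000] v=[-8.0000 2.0000 4.0000 -2.0000]
Max displacement = 4.0000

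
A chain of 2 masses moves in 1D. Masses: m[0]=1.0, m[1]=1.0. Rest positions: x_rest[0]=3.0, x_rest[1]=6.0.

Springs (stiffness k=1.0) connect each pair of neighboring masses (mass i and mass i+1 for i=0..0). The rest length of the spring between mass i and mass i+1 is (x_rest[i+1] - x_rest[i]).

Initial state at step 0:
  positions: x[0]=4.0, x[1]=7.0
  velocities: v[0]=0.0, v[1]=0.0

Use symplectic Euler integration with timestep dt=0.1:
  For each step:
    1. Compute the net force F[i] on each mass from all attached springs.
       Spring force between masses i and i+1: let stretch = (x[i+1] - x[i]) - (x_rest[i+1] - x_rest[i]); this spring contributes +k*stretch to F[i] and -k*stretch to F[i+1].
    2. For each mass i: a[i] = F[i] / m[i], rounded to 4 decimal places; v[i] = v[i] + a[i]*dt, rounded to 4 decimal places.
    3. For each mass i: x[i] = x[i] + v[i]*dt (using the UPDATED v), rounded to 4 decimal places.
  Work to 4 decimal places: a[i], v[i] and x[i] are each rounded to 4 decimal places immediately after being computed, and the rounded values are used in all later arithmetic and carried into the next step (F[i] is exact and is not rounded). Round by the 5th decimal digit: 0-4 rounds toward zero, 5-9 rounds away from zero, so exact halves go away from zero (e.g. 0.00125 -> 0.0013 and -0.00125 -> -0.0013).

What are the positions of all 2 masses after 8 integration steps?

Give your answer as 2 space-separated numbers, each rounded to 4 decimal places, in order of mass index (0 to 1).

Step 0: x=[4.0000 7.0000] v=[0.0000 0.0000]
Step 1: x=[4.0000 7.0000] v=[0.0000 0.0000]
Step 2: x=[4.0000 7.0000] v=[0.0000 0.0000]
Step 3: x=[4.0000 7.0000] v=[0.0000 0.0000]
Step 4: x=[4.0000 7.0000] v=[0.0000 0.0000]
Step 5: x=[4.0000 7.0000] v=[0.0000 0.0000]
Step 6: x=[4.0000 7.0000] v=[0.0000 0.0000]
Step 7: x=[4.0000 7.0000] v=[0.0000 0.0000]
Step 8: x=[4.0000 7.0000] v=[0.0000 0.0000]

Answer: 4.0000 7.0000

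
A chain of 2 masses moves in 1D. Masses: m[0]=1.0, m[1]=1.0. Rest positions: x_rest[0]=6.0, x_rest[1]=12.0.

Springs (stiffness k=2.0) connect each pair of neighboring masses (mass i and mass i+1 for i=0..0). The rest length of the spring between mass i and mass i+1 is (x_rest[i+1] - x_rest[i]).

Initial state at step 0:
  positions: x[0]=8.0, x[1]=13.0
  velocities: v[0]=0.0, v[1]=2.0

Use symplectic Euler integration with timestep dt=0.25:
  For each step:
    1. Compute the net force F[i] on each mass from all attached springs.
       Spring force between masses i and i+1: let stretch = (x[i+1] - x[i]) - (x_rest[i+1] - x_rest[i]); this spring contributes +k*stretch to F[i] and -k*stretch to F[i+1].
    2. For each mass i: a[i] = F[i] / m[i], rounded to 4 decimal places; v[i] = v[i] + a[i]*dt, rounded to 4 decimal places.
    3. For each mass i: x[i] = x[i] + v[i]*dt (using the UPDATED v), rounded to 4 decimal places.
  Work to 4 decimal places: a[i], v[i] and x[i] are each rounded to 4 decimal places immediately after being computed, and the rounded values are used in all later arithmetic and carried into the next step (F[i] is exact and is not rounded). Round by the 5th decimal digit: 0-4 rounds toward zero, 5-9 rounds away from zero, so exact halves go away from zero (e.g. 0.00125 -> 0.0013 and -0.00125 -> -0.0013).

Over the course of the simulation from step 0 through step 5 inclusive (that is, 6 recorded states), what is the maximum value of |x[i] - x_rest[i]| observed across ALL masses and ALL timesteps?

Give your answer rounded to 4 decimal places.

Step 0: x=[8.0000 13.0000] v=[0.0000 2.0000]
Step 1: x=[7.8750 13.6250] v=[-0.5000 2.5000]
Step 2: x=[7.7188 14.2813] v=[-0.6250 2.6250]
Step 3: x=[7.6329 14.8673] v=[-0.3438 2.3438]
Step 4: x=[7.7013 15.2990] v=[0.2734 1.7266]
Step 5: x=[7.9694 15.5310] v=[1.0723 0.9278]
Max displacement = 3.5310

Answer: 3.5310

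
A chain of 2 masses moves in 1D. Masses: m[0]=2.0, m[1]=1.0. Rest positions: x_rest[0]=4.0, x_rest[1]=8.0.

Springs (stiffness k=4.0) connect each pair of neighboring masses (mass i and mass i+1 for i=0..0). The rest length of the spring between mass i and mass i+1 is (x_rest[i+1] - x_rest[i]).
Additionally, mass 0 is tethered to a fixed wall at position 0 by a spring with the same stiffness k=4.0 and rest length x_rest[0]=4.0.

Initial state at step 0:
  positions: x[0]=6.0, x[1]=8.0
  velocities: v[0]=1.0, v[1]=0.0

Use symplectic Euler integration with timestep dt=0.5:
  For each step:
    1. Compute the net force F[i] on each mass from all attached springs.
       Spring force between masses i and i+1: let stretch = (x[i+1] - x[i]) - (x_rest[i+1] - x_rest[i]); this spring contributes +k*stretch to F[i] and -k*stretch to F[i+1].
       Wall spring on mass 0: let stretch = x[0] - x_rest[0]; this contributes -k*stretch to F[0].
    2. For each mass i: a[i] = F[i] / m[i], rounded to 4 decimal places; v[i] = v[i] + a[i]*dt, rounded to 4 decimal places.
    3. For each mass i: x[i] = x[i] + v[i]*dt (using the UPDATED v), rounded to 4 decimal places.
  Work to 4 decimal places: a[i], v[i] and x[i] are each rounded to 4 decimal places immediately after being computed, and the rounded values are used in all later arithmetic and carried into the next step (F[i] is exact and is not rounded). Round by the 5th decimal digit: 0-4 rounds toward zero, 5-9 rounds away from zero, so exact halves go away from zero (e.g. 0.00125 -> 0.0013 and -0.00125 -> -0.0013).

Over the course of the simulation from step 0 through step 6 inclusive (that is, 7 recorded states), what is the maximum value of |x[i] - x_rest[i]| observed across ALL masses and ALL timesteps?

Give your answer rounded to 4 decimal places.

Answer: 2.5000

Derivation:
Step 0: x=[6.0000 8.0000] v=[1.0000 0.0000]
Step 1: x=[4.5000 10.0000] v=[-3.0000 4.0000]
Step 2: x=[3.5000 10.5000] v=[-2.0000 1.0000]
Step 3: x=[4.2500 8.0000] v=[1.5000 -5.0000]
Step 4: x=[4.7500 5.7500] v=[1.0000 -4.5000]
Step 5: x=[3.3750 6.5000] v=[-2.7500 1.5000]
Step 6: x=[1.8750 8.1250] v=[-3.0000 3.2500]
Max displacement = 2.5000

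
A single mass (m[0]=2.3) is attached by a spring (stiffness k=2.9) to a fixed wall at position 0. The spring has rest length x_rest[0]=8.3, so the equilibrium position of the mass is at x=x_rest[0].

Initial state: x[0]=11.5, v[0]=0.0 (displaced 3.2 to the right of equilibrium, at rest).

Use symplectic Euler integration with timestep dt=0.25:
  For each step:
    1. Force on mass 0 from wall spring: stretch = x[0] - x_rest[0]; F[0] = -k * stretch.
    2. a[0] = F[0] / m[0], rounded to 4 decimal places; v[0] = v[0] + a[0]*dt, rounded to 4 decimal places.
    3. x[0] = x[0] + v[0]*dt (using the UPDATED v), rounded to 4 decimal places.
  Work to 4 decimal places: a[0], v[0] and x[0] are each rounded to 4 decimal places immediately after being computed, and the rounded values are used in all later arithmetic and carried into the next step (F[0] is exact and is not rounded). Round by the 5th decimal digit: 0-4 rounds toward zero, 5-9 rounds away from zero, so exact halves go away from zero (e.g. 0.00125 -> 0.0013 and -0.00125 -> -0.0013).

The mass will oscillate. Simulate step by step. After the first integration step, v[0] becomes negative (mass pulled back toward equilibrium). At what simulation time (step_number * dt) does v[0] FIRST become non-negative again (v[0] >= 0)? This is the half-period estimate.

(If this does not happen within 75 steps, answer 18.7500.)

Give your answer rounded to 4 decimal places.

Answer: 3.0000

Derivation:
Step 0: x=[11.5000] v=[0.0000]
Step 1: x=[11.2478] v=[-1.0087]
Step 2: x=[10.7633] v=[-1.9379]
Step 3: x=[10.0847] v=[-2.7144]
Step 4: x=[9.2655] v=[-3.2770]
Step 5: x=[8.3702] v=[-3.5814]
Step 6: x=[7.4693] v=[-3.6035]
Step 7: x=[6.6339] v=[-3.3417]
Step 8: x=[5.9298] v=[-2.8165]
Step 9: x=[5.4125] v=[-2.0694]
Step 10: x=[5.1227] v=[-1.1592]
Step 11: x=[5.0833] v=[-0.1577]
Step 12: x=[5.2974] v=[0.8563]
First v>=0 after going negative at step 12, time=3.0000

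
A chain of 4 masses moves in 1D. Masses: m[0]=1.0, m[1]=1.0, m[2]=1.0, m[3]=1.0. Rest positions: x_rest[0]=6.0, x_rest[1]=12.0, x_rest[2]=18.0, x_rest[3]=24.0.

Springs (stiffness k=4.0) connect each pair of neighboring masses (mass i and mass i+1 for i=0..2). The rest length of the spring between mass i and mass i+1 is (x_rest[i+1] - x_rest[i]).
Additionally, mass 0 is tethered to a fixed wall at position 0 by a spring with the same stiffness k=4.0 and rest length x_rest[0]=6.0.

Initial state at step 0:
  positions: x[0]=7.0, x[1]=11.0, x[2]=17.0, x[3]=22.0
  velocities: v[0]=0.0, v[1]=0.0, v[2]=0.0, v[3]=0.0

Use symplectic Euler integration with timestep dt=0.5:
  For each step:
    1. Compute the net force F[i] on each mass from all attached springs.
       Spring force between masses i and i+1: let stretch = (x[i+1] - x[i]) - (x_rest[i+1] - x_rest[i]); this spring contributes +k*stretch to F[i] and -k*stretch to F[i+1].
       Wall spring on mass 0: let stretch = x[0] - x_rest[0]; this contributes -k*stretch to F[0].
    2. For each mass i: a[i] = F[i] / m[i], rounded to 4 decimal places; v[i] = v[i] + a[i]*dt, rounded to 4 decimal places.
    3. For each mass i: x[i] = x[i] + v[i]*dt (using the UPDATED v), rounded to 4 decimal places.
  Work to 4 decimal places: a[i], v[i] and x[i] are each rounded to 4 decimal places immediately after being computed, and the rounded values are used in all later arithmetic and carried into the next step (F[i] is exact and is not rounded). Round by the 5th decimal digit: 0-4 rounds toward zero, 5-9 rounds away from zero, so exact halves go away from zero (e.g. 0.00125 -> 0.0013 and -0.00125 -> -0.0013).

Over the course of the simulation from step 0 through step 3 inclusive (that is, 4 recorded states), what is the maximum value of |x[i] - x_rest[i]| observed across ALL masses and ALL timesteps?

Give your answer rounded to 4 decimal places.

Step 0: x=[7.0000 11.0000 17.0000 22.0000] v=[0.0000 0.0000 0.0000 0.0000]
Step 1: x=[4.0000 13.0000 16.0000 23.0000] v=[-6.0000 4.0000 -2.0000 2.0000]
Step 2: x=[6.0000 9.0000 19.0000 23.0000] v=[4.0000 -8.0000 6.0000 0.0000]
Step 3: x=[5.0000 12.0000 16.0000 25.0000] v=[-2.0000 6.0000 -6.0000 4.0000]
Max displacement = 3.0000

Answer: 3.0000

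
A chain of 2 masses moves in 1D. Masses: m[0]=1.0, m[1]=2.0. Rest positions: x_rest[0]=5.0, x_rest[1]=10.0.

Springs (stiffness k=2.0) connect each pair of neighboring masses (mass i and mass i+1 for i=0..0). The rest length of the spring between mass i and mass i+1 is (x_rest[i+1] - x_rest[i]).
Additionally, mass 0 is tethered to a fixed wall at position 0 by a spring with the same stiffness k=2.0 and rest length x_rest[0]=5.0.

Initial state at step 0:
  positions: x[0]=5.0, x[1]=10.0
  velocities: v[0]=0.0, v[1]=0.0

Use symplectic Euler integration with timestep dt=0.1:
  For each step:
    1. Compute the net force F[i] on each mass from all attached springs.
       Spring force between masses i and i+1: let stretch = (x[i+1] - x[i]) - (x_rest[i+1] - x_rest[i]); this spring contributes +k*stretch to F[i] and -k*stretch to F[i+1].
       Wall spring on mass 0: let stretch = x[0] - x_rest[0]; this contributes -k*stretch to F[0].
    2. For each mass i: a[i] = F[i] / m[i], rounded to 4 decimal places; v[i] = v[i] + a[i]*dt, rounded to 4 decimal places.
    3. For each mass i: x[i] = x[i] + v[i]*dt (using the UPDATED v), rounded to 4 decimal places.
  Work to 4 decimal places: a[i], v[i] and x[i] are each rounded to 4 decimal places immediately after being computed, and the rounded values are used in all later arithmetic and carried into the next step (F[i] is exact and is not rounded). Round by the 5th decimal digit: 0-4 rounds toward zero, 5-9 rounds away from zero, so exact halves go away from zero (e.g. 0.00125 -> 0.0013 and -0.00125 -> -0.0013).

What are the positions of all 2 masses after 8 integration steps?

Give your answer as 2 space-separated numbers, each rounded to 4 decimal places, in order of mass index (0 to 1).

Answer: 5.0000 10.0000

Derivation:
Step 0: x=[5.0000 10.0000] v=[0.0000 0.0000]
Step 1: x=[5.0000 10.0000] v=[0.0000 0.0000]
Step 2: x=[5.0000 10.0000] v=[0.0000 0.0000]
Step 3: x=[5.0000 10.0000] v=[0.0000 0.0000]
Step 4: x=[5.0000 10.0000] v=[0.0000 0.0000]
Step 5: x=[5.0000 10.0000] v=[0.0000 0.0000]
Step 6: x=[5.0000 10.0000] v=[0.0000 0.0000]
Step 7: x=[5.0000 10.0000] v=[0.0000 0.0000]
Step 8: x=[5.0000 10.0000] v=[0.0000 0.0000]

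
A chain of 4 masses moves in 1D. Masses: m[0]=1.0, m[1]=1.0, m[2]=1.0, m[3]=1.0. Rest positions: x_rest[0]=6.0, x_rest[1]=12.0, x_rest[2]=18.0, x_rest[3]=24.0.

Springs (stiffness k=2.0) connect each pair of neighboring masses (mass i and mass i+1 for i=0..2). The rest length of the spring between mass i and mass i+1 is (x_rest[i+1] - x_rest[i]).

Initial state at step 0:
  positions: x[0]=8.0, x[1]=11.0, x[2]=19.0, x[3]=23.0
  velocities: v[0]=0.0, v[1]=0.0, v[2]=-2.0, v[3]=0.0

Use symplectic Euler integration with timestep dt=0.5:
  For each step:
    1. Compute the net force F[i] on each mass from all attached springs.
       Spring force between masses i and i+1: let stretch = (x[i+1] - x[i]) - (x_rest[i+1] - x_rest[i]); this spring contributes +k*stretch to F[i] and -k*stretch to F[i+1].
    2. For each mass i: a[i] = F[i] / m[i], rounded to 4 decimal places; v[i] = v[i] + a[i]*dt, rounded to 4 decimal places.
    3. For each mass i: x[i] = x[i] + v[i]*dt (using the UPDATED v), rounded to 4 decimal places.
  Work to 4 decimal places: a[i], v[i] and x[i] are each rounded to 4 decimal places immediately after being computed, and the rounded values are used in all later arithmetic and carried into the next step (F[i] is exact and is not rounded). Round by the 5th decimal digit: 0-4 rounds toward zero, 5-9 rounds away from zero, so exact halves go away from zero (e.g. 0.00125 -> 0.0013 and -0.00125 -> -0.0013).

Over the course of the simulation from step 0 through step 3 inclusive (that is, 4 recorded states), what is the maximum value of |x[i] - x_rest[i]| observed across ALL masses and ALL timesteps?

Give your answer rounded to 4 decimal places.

Answer: 2.2500

Derivation:
Step 0: x=[8.0000 11.0000 19.0000 23.0000] v=[0.0000 0.0000 -2.0000 0.0000]
Step 1: x=[6.5000 13.5000 16.0000 24.0000] v=[-3.0000 5.0000 -6.0000 2.0000]
Step 2: x=[5.5000 13.7500 15.7500 24.0000] v=[-2.0000 0.5000 -0.5000 0.0000]
Step 3: x=[5.6250 10.8750 18.6250 22.8750] v=[0.2500 -5.7500 5.7500 -2.2500]
Max displacement = 2.2500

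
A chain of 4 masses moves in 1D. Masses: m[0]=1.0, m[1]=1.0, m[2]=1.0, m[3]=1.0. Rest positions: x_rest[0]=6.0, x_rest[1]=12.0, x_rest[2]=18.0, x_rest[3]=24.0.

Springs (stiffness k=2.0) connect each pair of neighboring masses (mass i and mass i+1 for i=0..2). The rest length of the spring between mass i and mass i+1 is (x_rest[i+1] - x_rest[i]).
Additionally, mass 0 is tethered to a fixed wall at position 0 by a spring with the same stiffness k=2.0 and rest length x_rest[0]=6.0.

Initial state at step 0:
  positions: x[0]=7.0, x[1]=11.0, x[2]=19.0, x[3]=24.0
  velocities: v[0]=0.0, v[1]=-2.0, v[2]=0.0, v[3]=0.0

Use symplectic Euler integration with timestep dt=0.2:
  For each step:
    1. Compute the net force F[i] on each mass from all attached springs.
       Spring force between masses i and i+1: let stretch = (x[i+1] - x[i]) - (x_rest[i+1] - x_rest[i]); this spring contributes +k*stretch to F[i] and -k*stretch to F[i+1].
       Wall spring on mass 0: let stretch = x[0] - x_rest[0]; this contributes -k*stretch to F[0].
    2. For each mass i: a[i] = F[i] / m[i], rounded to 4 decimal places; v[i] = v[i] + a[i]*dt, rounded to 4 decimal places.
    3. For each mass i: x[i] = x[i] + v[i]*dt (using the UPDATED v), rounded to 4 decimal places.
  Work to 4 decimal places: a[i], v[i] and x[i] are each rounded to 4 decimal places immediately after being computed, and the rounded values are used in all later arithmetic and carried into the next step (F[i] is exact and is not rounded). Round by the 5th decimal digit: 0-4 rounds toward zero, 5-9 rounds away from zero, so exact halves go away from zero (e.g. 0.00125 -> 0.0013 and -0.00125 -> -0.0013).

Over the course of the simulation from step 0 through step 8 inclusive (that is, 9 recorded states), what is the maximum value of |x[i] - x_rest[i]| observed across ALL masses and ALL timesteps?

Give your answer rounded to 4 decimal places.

Answer: 1.4630

Derivation:
Step 0: x=[7.0000 11.0000 19.0000 24.0000] v=[0.0000 -2.0000 0.0000 0.0000]
Step 1: x=[6.7600 10.9200 18.7600 24.0800] v=[-1.2000 -0.4000 -1.2000 0.4000]
Step 2: x=[6.3120 11.1344 18.3184 24.2144] v=[-2.2400 1.0720 -2.2080 0.6720]
Step 3: x=[5.7448 11.5377 17.7738 24.3571] v=[-2.8358 2.0166 -2.7232 0.7136]
Step 4: x=[5.1815 11.9765 17.2569 24.4532] v=[-2.8166 2.1939 -2.5843 0.4803]
Step 5: x=[4.7473 12.2941 16.8933 24.4536] v=[-2.1712 1.5881 -1.8179 0.0018]
Step 6: x=[4.5370 12.3759 16.7666 24.3291] v=[-1.0514 0.4091 -0.6335 -0.6223]
Step 7: x=[4.5909 12.1819 16.8936 24.0796] v=[0.2694 -0.9702 0.6352 -1.2473]
Step 8: x=[4.8848 11.7575 17.2186 23.7353] v=[1.4694 -2.1219 1.6249 -1.7217]
Max displacement = 1.4630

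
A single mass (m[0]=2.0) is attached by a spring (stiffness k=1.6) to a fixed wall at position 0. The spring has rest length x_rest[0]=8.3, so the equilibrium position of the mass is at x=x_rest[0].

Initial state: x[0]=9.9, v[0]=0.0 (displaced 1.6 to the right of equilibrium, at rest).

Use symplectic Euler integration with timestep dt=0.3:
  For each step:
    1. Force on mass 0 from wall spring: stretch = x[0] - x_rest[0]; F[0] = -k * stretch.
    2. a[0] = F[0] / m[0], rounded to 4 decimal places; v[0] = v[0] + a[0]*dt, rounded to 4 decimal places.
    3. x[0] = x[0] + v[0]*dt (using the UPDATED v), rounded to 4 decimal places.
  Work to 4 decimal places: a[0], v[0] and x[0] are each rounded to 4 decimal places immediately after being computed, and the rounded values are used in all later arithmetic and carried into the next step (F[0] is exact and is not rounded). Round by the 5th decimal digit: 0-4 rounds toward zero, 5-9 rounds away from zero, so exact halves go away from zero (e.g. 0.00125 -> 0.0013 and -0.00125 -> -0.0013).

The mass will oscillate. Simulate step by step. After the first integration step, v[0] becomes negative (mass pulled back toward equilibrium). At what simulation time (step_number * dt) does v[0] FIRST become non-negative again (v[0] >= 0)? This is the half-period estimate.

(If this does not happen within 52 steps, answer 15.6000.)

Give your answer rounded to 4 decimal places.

Answer: 3.6000

Derivation:
Step 0: x=[9.9000] v=[0.0000]
Step 1: x=[9.7848] v=[-0.3840]
Step 2: x=[9.5627] v=[-0.7403]
Step 3: x=[9.2497] v=[-1.0434]
Step 4: x=[8.8683] v=[-1.2713]
Step 5: x=[8.4460] v=[-1.4077]
Step 6: x=[8.0132] v=[-1.4427]
Step 7: x=[7.6010] v=[-1.3739]
Step 8: x=[7.2392] v=[-1.2061]
Step 9: x=[6.9538] v=[-0.9515]
Step 10: x=[6.7653] v=[-0.6284]
Step 11: x=[6.6873] v=[-0.2601]
Step 12: x=[6.7254] v=[0.1270]
First v>=0 after going negative at step 12, time=3.6000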